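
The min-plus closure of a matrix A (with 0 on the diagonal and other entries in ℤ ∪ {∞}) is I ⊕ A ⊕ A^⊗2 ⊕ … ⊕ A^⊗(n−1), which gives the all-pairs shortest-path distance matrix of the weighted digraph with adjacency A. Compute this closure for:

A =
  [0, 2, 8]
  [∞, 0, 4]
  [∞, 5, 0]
Closure =
  [0, 2, 6]
  [∞, 0, 4]
  [∞, 5, 0]

This is the Floyd-Warshall all-pairs shortest-path computation. For each intermediate vertex k = 0, 1, …, 2, update dist[i][j] ← min(dist[i][j], dist[i][k] + dist[k][j]). The final matrix gives, for each (i, j), the minimum total weight of any directed path from i to j (possibly empty when i = j).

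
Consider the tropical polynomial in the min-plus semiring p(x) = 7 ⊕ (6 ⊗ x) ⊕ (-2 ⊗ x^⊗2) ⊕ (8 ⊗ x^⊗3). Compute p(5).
p(5) = 7

A tropical monomial a ⊗ x^⊗i evaluates to a + i · x. Evaluating each term at x = 5:
  Term 0 contributes 7 + 0 · 5 = 7
  Term 1 contributes 6 + 1 · 5 = 11
  Term 2 contributes -2 + 2 · 5 = 8
  Term 3 contributes 8 + 3 · 5 = 23
p(5) = ⊕ of these = min[7, 11, 8, 23] = 7.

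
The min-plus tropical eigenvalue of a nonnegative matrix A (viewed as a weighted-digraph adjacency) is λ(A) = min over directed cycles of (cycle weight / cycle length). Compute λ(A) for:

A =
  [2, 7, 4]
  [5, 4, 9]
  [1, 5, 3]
λ(A) = 2

Enumerate directed cycles and compute their means (weight / length). Sample:
  cycle 0 → 0: weight = 2, length = 1, mean = 2/1 ≈ 2.000
  cycle 1 → 1: weight = 4, length = 1, mean = 4/1 ≈ 4.000
  cycle 2 → 2: weight = 3, length = 1, mean = 3/1 ≈ 3.000
  cycle 0 → 1 → 0: weight = 12, length = 2, mean = 12/2 ≈ 6.000
  cycle 0 → 2 → 0: weight = 5, length = 2, mean = 5/2 ≈ 2.500
  cycle 1 → 0 → 1: weight = 12, length = 2, mean = 12/2 ≈ 6.000
Minimum mean = 2.000, attained e.g. along the cycle 0 → 0 with weight 2 and length 1. So λ(A) = 2/1 = 2.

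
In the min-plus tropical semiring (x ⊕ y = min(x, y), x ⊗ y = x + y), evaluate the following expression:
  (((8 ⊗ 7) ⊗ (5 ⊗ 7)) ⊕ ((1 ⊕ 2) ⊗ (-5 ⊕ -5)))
(((8 ⊗ 7) ⊗ (5 ⊗ 7)) ⊕ ((1 ⊕ 2) ⊗ (-5 ⊕ -5))) = -4

Expand innermost to outermost. Recall ⊕ takes the minimum of its arguments and ⊗ takes their sum. Working out the expression (((8 ⊗ 7) ⊗ (5 ⊗ 7)) ⊕ ((1 ⊕ 2) ⊗ (-5 ⊕ -5))) gives -4.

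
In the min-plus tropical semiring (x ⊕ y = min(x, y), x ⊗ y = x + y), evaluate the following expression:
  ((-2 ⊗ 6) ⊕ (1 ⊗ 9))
((-2 ⊗ 6) ⊕ (1 ⊗ 9)) = 4

Expand innermost to outermost. Recall ⊕ takes the minimum of its arguments and ⊗ takes their sum. Working out the expression ((-2 ⊗ 6) ⊕ (1 ⊗ 9)) gives 4.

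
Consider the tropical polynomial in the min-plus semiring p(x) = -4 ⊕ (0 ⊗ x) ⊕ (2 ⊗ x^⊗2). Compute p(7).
p(7) = -4

A tropical monomial a ⊗ x^⊗i evaluates to a + i · x. Evaluating each term at x = 7:
  Term 0 contributes -4 + 0 · 7 = -4
  Term 1 contributes 0 + 1 · 7 = 7
  Term 2 contributes 2 + 2 · 7 = 16
p(7) = ⊕ of these = min[-4, 7, 16] = -4.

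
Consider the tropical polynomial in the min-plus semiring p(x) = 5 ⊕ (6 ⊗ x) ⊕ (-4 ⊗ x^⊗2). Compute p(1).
p(1) = -2

A tropical monomial a ⊗ x^⊗i evaluates to a + i · x. Evaluating each term at x = 1:
  Term 0 contributes 5 + 0 · 1 = 5
  Term 1 contributes 6 + 1 · 1 = 7
  Term 2 contributes -4 + 2 · 1 = -2
p(1) = ⊕ of these = min[5, 7, -2] = -2.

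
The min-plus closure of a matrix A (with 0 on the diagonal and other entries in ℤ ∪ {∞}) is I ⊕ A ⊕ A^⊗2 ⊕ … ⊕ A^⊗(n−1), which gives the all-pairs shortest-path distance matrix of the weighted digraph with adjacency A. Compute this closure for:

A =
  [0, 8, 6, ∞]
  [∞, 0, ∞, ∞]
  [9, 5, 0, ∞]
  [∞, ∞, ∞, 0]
Closure =
  [0, 8, 6, ∞]
  [∞, 0, ∞, ∞]
  [9, 5, 0, ∞]
  [∞, ∞, ∞, 0]

This is the Floyd-Warshall all-pairs shortest-path computation. For each intermediate vertex k = 0, 1, …, 3, update dist[i][j] ← min(dist[i][j], dist[i][k] + dist[k][j]). The final matrix gives, for each (i, j), the minimum total weight of any directed path from i to j (possibly empty when i = j).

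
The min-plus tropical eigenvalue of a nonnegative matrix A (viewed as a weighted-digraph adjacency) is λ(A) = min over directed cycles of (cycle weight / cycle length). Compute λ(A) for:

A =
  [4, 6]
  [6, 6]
λ(A) = 4

Enumerate directed cycles and compute their means (weight / length). Sample:
  cycle 0 → 0: weight = 4, length = 1, mean = 4/1 ≈ 4.000
  cycle 1 → 1: weight = 6, length = 1, mean = 6/1 ≈ 6.000
  cycle 0 → 1 → 0: weight = 12, length = 2, mean = 12/2 ≈ 6.000
  cycle 1 → 0 → 1: weight = 12, length = 2, mean = 12/2 ≈ 6.000
Minimum mean = 4.000, attained e.g. along the cycle 0 → 0 with weight 4 and length 1. So λ(A) = 4/1 = 4.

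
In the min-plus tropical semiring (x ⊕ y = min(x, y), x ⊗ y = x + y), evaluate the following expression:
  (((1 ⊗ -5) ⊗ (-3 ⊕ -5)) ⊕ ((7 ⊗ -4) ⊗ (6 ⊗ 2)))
(((1 ⊗ -5) ⊗ (-3 ⊕ -5)) ⊕ ((7 ⊗ -4) ⊗ (6 ⊗ 2))) = -9

Expand innermost to outermost. Recall ⊕ takes the minimum of its arguments and ⊗ takes their sum. Working out the expression (((1 ⊗ -5) ⊗ (-3 ⊕ -5)) ⊕ ((7 ⊗ -4) ⊗ (6 ⊗ 2))) gives -9.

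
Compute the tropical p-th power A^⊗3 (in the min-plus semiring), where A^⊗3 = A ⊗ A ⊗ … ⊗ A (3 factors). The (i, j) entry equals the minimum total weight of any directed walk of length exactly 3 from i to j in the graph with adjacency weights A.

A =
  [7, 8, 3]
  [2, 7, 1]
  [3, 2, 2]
A^⊗3 =
  [7, 7, 6]
  [5, 5, 4]
  [6, 5, 5]

Each entry (A^⊗3)_ij equals the minimum over all length-3 walks i = v_0 → v_1 → … → v_3 = j of Σ_t A[v_t][v_{t+1}]. For example, for (i, j) = (0, 2) we minimise over 9 possible intermediate vertex sequences; the minimum is 6, attained along the walk 0 → 2 → 1 → 2.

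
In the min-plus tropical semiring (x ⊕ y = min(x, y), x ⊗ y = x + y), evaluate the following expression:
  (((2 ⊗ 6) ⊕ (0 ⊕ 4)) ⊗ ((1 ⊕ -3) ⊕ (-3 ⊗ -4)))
(((2 ⊗ 6) ⊕ (0 ⊕ 4)) ⊗ ((1 ⊕ -3) ⊕ (-3 ⊗ -4))) = -7

Expand innermost to outermost. Recall ⊕ takes the minimum of its arguments and ⊗ takes their sum. Working out the expression (((2 ⊗ 6) ⊕ (0 ⊕ 4)) ⊗ ((1 ⊕ -3) ⊕ (-3 ⊗ -4))) gives -7.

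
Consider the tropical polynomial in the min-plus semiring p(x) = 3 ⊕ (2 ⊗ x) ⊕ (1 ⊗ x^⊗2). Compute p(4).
p(4) = 3

A tropical monomial a ⊗ x^⊗i evaluates to a + i · x. Evaluating each term at x = 4:
  Term 0 contributes 3 + 0 · 4 = 3
  Term 1 contributes 2 + 1 · 4 = 6
  Term 2 contributes 1 + 2 · 4 = 9
p(4) = ⊕ of these = min[3, 6, 9] = 3.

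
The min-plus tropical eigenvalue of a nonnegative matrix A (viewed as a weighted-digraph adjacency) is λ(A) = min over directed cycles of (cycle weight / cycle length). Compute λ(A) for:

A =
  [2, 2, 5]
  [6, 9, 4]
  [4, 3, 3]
λ(A) = 2

Enumerate directed cycles and compute their means (weight / length). Sample:
  cycle 0 → 0: weight = 2, length = 1, mean = 2/1 ≈ 2.000
  cycle 1 → 1: weight = 9, length = 1, mean = 9/1 ≈ 9.000
  cycle 2 → 2: weight = 3, length = 1, mean = 3/1 ≈ 3.000
  cycle 0 → 1 → 0: weight = 8, length = 2, mean = 8/2 ≈ 4.000
  cycle 0 → 2 → 0: weight = 9, length = 2, mean = 9/2 ≈ 4.500
  cycle 1 → 0 → 1: weight = 8, length = 2, mean = 8/2 ≈ 4.000
Minimum mean = 2.000, attained e.g. along the cycle 0 → 0 with weight 2 and length 1. So λ(A) = 2/1 = 2.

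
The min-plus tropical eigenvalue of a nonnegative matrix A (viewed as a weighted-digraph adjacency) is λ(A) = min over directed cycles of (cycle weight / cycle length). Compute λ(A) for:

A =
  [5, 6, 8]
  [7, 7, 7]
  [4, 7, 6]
λ(A) = 5

Enumerate directed cycles and compute their means (weight / length). Sample:
  cycle 0 → 0: weight = 5, length = 1, mean = 5/1 ≈ 5.000
  cycle 1 → 1: weight = 7, length = 1, mean = 7/1 ≈ 7.000
  cycle 2 → 2: weight = 6, length = 1, mean = 6/1 ≈ 6.000
  cycle 0 → 1 → 0: weight = 13, length = 2, mean = 13/2 ≈ 6.500
  cycle 0 → 2 → 0: weight = 12, length = 2, mean = 12/2 ≈ 6.000
  cycle 1 → 0 → 1: weight = 13, length = 2, mean = 13/2 ≈ 6.500
Minimum mean = 5.000, attained e.g. along the cycle 0 → 0 with weight 5 and length 1. So λ(A) = 5/1 = 5.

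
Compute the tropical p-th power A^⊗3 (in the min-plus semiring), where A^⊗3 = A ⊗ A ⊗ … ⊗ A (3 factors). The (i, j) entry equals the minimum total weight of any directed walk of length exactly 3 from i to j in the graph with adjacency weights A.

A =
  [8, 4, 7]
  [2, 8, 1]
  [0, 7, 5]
A^⊗3 =
  [5, 10, 10]
  [6, 5, 7]
  [6, 9, 5]

Each entry (A^⊗3)_ij equals the minimum over all length-3 walks i = v_0 → v_1 → … → v_3 = j of Σ_t A[v_t][v_{t+1}]. For example, for (i, j) = (0, 2) we minimise over 9 possible intermediate vertex sequences; the minimum is 10, attained along the walk 0 → 1 → 2 → 2.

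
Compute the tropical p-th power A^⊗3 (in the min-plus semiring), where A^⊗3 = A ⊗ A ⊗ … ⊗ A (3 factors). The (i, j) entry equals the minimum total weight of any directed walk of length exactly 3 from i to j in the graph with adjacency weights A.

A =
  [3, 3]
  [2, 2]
A^⊗3 =
  [7, 7]
  [6, 6]

Each entry (A^⊗3)_ij equals the minimum over all length-3 walks i = v_0 → v_1 → … → v_3 = j of Σ_t A[v_t][v_{t+1}]. For example, for (i, j) = (0, 1) we minimise over 4 possible intermediate vertex sequences; the minimum is 7, attained along the walk 0 → 1 → 1 → 1.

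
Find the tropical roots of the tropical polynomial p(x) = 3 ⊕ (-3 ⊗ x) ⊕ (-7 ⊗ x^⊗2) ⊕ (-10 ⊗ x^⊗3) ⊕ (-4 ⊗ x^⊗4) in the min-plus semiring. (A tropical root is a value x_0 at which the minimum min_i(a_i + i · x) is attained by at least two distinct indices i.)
Roots: {-6, 3, 4, 6}

Each tropical root is a break point of the lower envelope of the lines y = a_i + i · x (there are 5 lines, with slopes 0, 1, ..., 4). Only the lines that attain the minimum somewhere contribute to roots; other lines are dominated. Here the surviving (envelope) indices are i = 4, i = 3, i = 2, i = 1, i = 0.
Intersections between consecutive envelope lines give the roots: for adjacent envelope indices i < j the intersection is x = (a_i − a_j) / (j − i). Reading off the sorted break points: {-6, 3, 4, 6}.
Verification: at each break x_0, at least two indices attain the minimum of min_i(a_i + i · x_0).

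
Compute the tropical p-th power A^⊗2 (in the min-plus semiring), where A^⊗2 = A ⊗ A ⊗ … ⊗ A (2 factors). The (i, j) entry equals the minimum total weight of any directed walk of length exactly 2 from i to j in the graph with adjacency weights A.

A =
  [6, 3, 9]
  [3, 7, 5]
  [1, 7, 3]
A^⊗2 =
  [6, 9, 8]
  [6, 6, 8]
  [4, 4, 6]

Each entry (A^⊗2)_ij equals the minimum over all length-2 walks i = v_0 → v_1 → … → v_2 = j of Σ_t A[v_t][v_{t+1}]. For example, for (i, j) = (0, 2) we minimise over 3 possible intermediate vertex sequences; the minimum is 8, attained along the walk 0 → 1 → 2.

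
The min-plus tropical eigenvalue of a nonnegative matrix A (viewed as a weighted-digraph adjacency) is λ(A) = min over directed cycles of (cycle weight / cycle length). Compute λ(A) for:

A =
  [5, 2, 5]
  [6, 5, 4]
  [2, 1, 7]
λ(A) = 5/2

Enumerate directed cycles and compute their means (weight / length). Sample:
  cycle 0 → 0: weight = 5, length = 1, mean = 5/1 ≈ 5.000
  cycle 1 → 1: weight = 5, length = 1, mean = 5/1 ≈ 5.000
  cycle 2 → 2: weight = 7, length = 1, mean = 7/1 ≈ 7.000
  cycle 0 → 1 → 0: weight = 8, length = 2, mean = 8/2 ≈ 4.000
  cycle 0 → 2 → 0: weight = 7, length = 2, mean = 7/2 ≈ 3.500
  cycle 1 → 0 → 1: weight = 8, length = 2, mean = 8/2 ≈ 4.000
Minimum mean = 2.500, attained e.g. along the cycle 1 → 2 → 1 with weight 5 and length 2. So λ(A) = 5/2 = 5/2.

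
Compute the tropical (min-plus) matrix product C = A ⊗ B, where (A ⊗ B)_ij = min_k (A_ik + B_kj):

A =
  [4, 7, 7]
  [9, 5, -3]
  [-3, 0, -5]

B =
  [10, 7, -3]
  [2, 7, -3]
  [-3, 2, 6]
A ⊗ B =
  [4, 9, 1]
  [-6, -1, 2]
  [-8, -3, -6]

Apply the min-plus product entry-by-entry:
  C[0][0] = min over k of (A[0][0] + B[0][0] = 4 + 10 = 14, A[0][1] + B[1][0] = 7 + 2 = 9, A[0][2] + B[2][0] = 7 + -3 = 4) = 4 (attained at k = 2)
  C[0][1] = min over k of (A[0][0] + B[0][1] = 4 + 7 = 11, A[0][1] + B[1][1] = 7 + 7 = 14, A[0][2] + B[2][1] = 7 + 2 = 9) = 9 (attained at k = 2)
  C[0][2] = min over k of (A[0][0] + B[0][2] = 4 + -3 = 1, A[0][1] + B[1][2] = 7 + -3 = 4, A[0][2] + B[2][2] = 7 + 6 = 13) = 1 (attained at k = 0)
  C[1][0] = min over k of (A[1][0] + B[0][0] = 9 + 10 = 19, A[1][1] + B[1][0] = 5 + 2 = 7, A[1][2] + B[2][0] = -3 + -3 = -6) = -6 (attained at k = 2)
  C[1][1] = min over k of (A[1][0] + B[0][1] = 9 + 7 = 16, A[1][1] + B[1][1] = 5 + 7 = 12, A[1][2] + B[2][1] = -3 + 2 = -1) = -1 (attained at k = 2)
  C[1][2] = min over k of (A[1][0] + B[0][2] = 9 + -3 = 6, A[1][1] + B[1][2] = 5 + -3 = 2, A[1][2] + B[2][2] = -3 + 6 = 3) = 2 (attained at k = 1)
  C[2][0] = min over k of (A[2][0] + B[0][0] = -3 + 10 = 7, A[2][1] + B[1][0] = 0 + 2 = 2, A[2][2] + B[2][0] = -5 + -3 = -8) = -8 (attained at k = 2)
  C[2][1] = min over k of (A[2][0] + B[0][1] = -3 + 7 = 4, A[2][1] + B[1][1] = 0 + 7 = 7, A[2][2] + B[2][1] = -5 + 2 = -3) = -3 (attained at k = 2)
  C[2][2] = min over k of (A[2][0] + B[0][2] = -3 + -3 = -6, A[2][1] + B[1][2] = 0 + -3 = -3, A[2][2] + B[2][2] = -5 + 6 = 1) = -6 (attained at k = 0)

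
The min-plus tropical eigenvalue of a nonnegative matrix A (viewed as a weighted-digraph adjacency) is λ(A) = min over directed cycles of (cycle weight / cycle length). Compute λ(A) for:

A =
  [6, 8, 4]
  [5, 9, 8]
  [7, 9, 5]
λ(A) = 5

Enumerate directed cycles and compute their means (weight / length). Sample:
  cycle 0 → 0: weight = 6, length = 1, mean = 6/1 ≈ 6.000
  cycle 1 → 1: weight = 9, length = 1, mean = 9/1 ≈ 9.000
  cycle 2 → 2: weight = 5, length = 1, mean = 5/1 ≈ 5.000
  cycle 0 → 1 → 0: weight = 13, length = 2, mean = 13/2 ≈ 6.500
  cycle 0 → 2 → 0: weight = 11, length = 2, mean = 11/2 ≈ 5.500
  cycle 1 → 0 → 1: weight = 13, length = 2, mean = 13/2 ≈ 6.500
Minimum mean = 5.000, attained e.g. along the cycle 2 → 2 with weight 5 and length 1. So λ(A) = 5/1 = 5.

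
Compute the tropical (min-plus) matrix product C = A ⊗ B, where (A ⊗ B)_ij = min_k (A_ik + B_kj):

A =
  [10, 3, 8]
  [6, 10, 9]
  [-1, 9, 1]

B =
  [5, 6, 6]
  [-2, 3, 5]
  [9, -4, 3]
A ⊗ B =
  [1, 4, 8]
  [8, 5, 12]
  [4, -3, 4]

Apply the min-plus product entry-by-entry:
  C[0][0] = min over k of (A[0][0] + B[0][0] = 10 + 5 = 15, A[0][1] + B[1][0] = 3 + -2 = 1, A[0][2] + B[2][0] = 8 + 9 = 17) = 1 (attained at k = 1)
  C[0][1] = min over k of (A[0][0] + B[0][1] = 10 + 6 = 16, A[0][1] + B[1][1] = 3 + 3 = 6, A[0][2] + B[2][1] = 8 + -4 = 4) = 4 (attained at k = 2)
  C[0][2] = min over k of (A[0][0] + B[0][2] = 10 + 6 = 16, A[0][1] + B[1][2] = 3 + 5 = 8, A[0][2] + B[2][2] = 8 + 3 = 11) = 8 (attained at k = 1)
  C[1][0] = min over k of (A[1][0] + B[0][0] = 6 + 5 = 11, A[1][1] + B[1][0] = 10 + -2 = 8, A[1][2] + B[2][0] = 9 + 9 = 18) = 8 (attained at k = 1)
  C[1][1] = min over k of (A[1][0] + B[0][1] = 6 + 6 = 12, A[1][1] + B[1][1] = 10 + 3 = 13, A[1][2] + B[2][1] = 9 + -4 = 5) = 5 (attained at k = 2)
  C[1][2] = min over k of (A[1][0] + B[0][2] = 6 + 6 = 12, A[1][1] + B[1][2] = 10 + 5 = 15, A[1][2] + B[2][2] = 9 + 3 = 12) = 12 (attained at k = 0)
  C[2][0] = min over k of (A[2][0] + B[0][0] = -1 + 5 = 4, A[2][1] + B[1][0] = 9 + -2 = 7, A[2][2] + B[2][0] = 1 + 9 = 10) = 4 (attained at k = 0)
  C[2][1] = min over k of (A[2][0] + B[0][1] = -1 + 6 = 5, A[2][1] + B[1][1] = 9 + 3 = 12, A[2][2] + B[2][1] = 1 + -4 = -3) = -3 (attained at k = 2)
  C[2][2] = min over k of (A[2][0] + B[0][2] = -1 + 6 = 5, A[2][1] + B[1][2] = 9 + 5 = 14, A[2][2] + B[2][2] = 1 + 3 = 4) = 4 (attained at k = 2)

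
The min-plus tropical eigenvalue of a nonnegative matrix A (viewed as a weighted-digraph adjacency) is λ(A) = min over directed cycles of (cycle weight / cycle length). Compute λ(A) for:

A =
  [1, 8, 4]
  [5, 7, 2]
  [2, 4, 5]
λ(A) = 1

Enumerate directed cycles and compute their means (weight / length). Sample:
  cycle 0 → 0: weight = 1, length = 1, mean = 1/1 ≈ 1.000
  cycle 1 → 1: weight = 7, length = 1, mean = 7/1 ≈ 7.000
  cycle 2 → 2: weight = 5, length = 1, mean = 5/1 ≈ 5.000
  cycle 0 → 1 → 0: weight = 13, length = 2, mean = 13/2 ≈ 6.500
  cycle 0 → 2 → 0: weight = 6, length = 2, mean = 6/2 ≈ 3.000
  cycle 1 → 0 → 1: weight = 13, length = 2, mean = 13/2 ≈ 6.500
Minimum mean = 1.000, attained e.g. along the cycle 0 → 0 with weight 1 and length 1. So λ(A) = 1/1 = 1.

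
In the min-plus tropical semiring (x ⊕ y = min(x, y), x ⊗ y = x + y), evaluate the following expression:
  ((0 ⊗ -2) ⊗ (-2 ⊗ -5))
((0 ⊗ -2) ⊗ (-2 ⊗ -5)) = -9

Expand innermost to outermost. Recall ⊕ takes the minimum of its arguments and ⊗ takes their sum. Working out the expression ((0 ⊗ -2) ⊗ (-2 ⊗ -5)) gives -9.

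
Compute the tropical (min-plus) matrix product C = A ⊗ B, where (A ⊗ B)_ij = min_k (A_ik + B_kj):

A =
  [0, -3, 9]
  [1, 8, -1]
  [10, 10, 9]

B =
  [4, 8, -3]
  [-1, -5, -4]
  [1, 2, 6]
A ⊗ B =
  [-4, -8, -7]
  [0, 1, -2]
  [9, 5, 6]

Apply the min-plus product entry-by-entry:
  C[0][0] = min over k of (A[0][0] + B[0][0] = 0 + 4 = 4, A[0][1] + B[1][0] = -3 + -1 = -4, A[0][2] + B[2][0] = 9 + 1 = 10) = -4 (attained at k = 1)
  C[0][1] = min over k of (A[0][0] + B[0][1] = 0 + 8 = 8, A[0][1] + B[1][1] = -3 + -5 = -8, A[0][2] + B[2][1] = 9 + 2 = 11) = -8 (attained at k = 1)
  C[0][2] = min over k of (A[0][0] + B[0][2] = 0 + -3 = -3, A[0][1] + B[1][2] = -3 + -4 = -7, A[0][2] + B[2][2] = 9 + 6 = 15) = -7 (attained at k = 1)
  C[1][0] = min over k of (A[1][0] + B[0][0] = 1 + 4 = 5, A[1][1] + B[1][0] = 8 + -1 = 7, A[1][2] + B[2][0] = -1 + 1 = 0) = 0 (attained at k = 2)
  C[1][1] = min over k of (A[1][0] + B[0][1] = 1 + 8 = 9, A[1][1] + B[1][1] = 8 + -5 = 3, A[1][2] + B[2][1] = -1 + 2 = 1) = 1 (attained at k = 2)
  C[1][2] = min over k of (A[1][0] + B[0][2] = 1 + -3 = -2, A[1][1] + B[1][2] = 8 + -4 = 4, A[1][2] + B[2][2] = -1 + 6 = 5) = -2 (attained at k = 0)
  C[2][0] = min over k of (A[2][0] + B[0][0] = 10 + 4 = 14, A[2][1] + B[1][0] = 10 + -1 = 9, A[2][2] + B[2][0] = 9 + 1 = 10) = 9 (attained at k = 1)
  C[2][1] = min over k of (A[2][0] + B[0][1] = 10 + 8 = 18, A[2][1] + B[1][1] = 10 + -5 = 5, A[2][2] + B[2][1] = 9 + 2 = 11) = 5 (attained at k = 1)
  C[2][2] = min over k of (A[2][0] + B[0][2] = 10 + -3 = 7, A[2][1] + B[1][2] = 10 + -4 = 6, A[2][2] + B[2][2] = 9 + 6 = 15) = 6 (attained at k = 1)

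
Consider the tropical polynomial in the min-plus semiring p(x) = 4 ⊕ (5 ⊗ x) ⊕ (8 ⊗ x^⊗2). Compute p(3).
p(3) = 4

A tropical monomial a ⊗ x^⊗i evaluates to a + i · x. Evaluating each term at x = 3:
  Term 0 contributes 4 + 0 · 3 = 4
  Term 1 contributes 5 + 1 · 3 = 8
  Term 2 contributes 8 + 2 · 3 = 14
p(3) = ⊕ of these = min[4, 8, 14] = 4.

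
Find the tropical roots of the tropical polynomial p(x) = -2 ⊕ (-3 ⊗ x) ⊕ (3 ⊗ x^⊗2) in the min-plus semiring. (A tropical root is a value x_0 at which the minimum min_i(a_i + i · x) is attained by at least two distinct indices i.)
Roots: {-6, 1}

Each tropical root is a break point of the lower envelope of the lines y = a_i + i · x (there are 3 lines, with slopes 0, 1, ..., 2). Only the lines that attain the minimum somewhere contribute to roots; other lines are dominated. Here the surviving (envelope) indices are i = 2, i = 1, i = 0.
Intersections between consecutive envelope lines give the roots: for adjacent envelope indices i < j the intersection is x = (a_i − a_j) / (j − i). Reading off the sorted break points: {-6, 1}.
Verification: at each break x_0, at least two indices attain the minimum of min_i(a_i + i · x_0).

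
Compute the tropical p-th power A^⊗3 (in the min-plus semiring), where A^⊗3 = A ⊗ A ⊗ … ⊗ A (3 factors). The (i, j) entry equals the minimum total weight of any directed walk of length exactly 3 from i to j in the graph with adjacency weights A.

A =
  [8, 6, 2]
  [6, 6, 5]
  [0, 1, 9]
A^⊗3 =
  [9, 8, 4]
  [8, 9, 7]
  [2, 3, 9]

Each entry (A^⊗3)_ij equals the minimum over all length-3 walks i = v_0 → v_1 → … → v_3 = j of Σ_t A[v_t][v_{t+1}]. For example, for (i, j) = (0, 2) we minimise over 9 possible intermediate vertex sequences; the minimum is 4, attained along the walk 0 → 2 → 0 → 2.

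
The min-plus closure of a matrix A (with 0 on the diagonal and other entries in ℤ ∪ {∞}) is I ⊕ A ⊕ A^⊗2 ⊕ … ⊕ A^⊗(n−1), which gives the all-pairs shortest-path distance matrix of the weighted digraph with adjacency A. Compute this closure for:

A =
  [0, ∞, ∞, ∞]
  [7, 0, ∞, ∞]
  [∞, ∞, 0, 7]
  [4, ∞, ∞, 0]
Closure =
  [0, ∞, ∞, ∞]
  [7, 0, ∞, ∞]
  [11, ∞, 0, 7]
  [4, ∞, ∞, 0]

This is the Floyd-Warshall all-pairs shortest-path computation. For each intermediate vertex k = 0, 1, …, 3, update dist[i][j] ← min(dist[i][j], dist[i][k] + dist[k][j]). The final matrix gives, for each (i, j), the minimum total weight of any directed path from i to j (possibly empty when i = j).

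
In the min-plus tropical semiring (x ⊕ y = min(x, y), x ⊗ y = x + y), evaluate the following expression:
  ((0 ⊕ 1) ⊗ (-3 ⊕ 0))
((0 ⊕ 1) ⊗ (-3 ⊕ 0)) = -3

Expand innermost to outermost. Recall ⊕ takes the minimum of its arguments and ⊗ takes their sum. Working out the expression ((0 ⊕ 1) ⊗ (-3 ⊕ 0)) gives -3.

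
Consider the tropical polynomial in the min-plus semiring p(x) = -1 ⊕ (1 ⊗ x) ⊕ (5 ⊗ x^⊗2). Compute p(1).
p(1) = -1

A tropical monomial a ⊗ x^⊗i evaluates to a + i · x. Evaluating each term at x = 1:
  Term 0 contributes -1 + 0 · 1 = -1
  Term 1 contributes 1 + 1 · 1 = 2
  Term 2 contributes 5 + 2 · 1 = 7
p(1) = ⊕ of these = min[-1, 2, 7] = -1.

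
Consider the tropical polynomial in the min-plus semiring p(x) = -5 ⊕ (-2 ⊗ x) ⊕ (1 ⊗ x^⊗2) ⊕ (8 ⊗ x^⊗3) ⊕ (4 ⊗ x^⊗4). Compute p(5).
p(5) = -5

A tropical monomial a ⊗ x^⊗i evaluates to a + i · x. Evaluating each term at x = 5:
  Term 0 contributes -5 + 0 · 5 = -5
  Term 1 contributes -2 + 1 · 5 = 3
  Term 2 contributes 1 + 2 · 5 = 11
  Term 3 contributes 8 + 3 · 5 = 23
  Term 4 contributes 4 + 4 · 5 = 24
p(5) = ⊕ of these = min[-5, 3, 11, 23, 24] = -5.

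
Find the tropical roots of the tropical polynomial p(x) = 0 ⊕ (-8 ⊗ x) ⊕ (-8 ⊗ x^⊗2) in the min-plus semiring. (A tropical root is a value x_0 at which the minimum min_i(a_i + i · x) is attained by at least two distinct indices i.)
Roots: {0, 8}

Each tropical root is a break point of the lower envelope of the lines y = a_i + i · x (there are 3 lines, with slopes 0, 1, ..., 2). Only the lines that attain the minimum somewhere contribute to roots; other lines are dominated. Here the surviving (envelope) indices are i = 2, i = 1, i = 0.
Intersections between consecutive envelope lines give the roots: for adjacent envelope indices i < j the intersection is x = (a_i − a_j) / (j − i). Reading off the sorted break points: {0, 8}.
Verification: at each break x_0, at least two indices attain the minimum of min_i(a_i + i · x_0).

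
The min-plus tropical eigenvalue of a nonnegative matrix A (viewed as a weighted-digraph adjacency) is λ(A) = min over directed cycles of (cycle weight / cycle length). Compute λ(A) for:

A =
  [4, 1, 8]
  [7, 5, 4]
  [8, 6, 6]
λ(A) = 4

Enumerate directed cycles and compute their means (weight / length). Sample:
  cycle 0 → 0: weight = 4, length = 1, mean = 4/1 ≈ 4.000
  cycle 1 → 1: weight = 5, length = 1, mean = 5/1 ≈ 5.000
  cycle 2 → 2: weight = 6, length = 1, mean = 6/1 ≈ 6.000
  cycle 0 → 1 → 0: weight = 8, length = 2, mean = 8/2 ≈ 4.000
  cycle 0 → 2 → 0: weight = 16, length = 2, mean = 16/2 ≈ 8.000
  cycle 1 → 0 → 1: weight = 8, length = 2, mean = 8/2 ≈ 4.000
Minimum mean = 4.000, attained e.g. along the cycle 0 → 0 with weight 4 and length 1. So λ(A) = 4/1 = 4.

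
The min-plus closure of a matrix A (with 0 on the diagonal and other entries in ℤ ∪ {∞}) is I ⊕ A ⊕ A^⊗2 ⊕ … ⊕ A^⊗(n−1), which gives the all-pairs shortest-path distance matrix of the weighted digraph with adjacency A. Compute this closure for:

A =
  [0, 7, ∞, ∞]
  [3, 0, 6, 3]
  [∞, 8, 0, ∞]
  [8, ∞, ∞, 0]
Closure =
  [0, 7, 13, 10]
  [3, 0, 6, 3]
  [11, 8, 0, 11]
  [8, 15, 21, 0]

This is the Floyd-Warshall all-pairs shortest-path computation. For each intermediate vertex k = 0, 1, …, 3, update dist[i][j] ← min(dist[i][j], dist[i][k] + dist[k][j]). The final matrix gives, for each (i, j), the minimum total weight of any directed path from i to j (possibly empty when i = j).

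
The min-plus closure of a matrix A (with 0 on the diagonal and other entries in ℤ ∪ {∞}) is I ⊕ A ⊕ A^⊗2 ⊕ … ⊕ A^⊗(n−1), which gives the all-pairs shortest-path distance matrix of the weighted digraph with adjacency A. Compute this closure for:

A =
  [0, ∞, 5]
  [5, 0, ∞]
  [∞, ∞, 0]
Closure =
  [0, ∞, 5]
  [5, 0, 10]
  [∞, ∞, 0]

This is the Floyd-Warshall all-pairs shortest-path computation. For each intermediate vertex k = 0, 1, …, 2, update dist[i][j] ← min(dist[i][j], dist[i][k] + dist[k][j]). The final matrix gives, for each (i, j), the minimum total weight of any directed path from i to j (possibly empty when i = j).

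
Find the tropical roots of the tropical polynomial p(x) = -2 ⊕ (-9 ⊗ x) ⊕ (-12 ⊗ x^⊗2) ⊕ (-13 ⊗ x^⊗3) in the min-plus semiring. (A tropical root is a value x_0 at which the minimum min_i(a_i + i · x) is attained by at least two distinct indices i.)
Roots: {1, 3, 7}

Each tropical root is a break point of the lower envelope of the lines y = a_i + i · x (there are 4 lines, with slopes 0, 1, ..., 3). Only the lines that attain the minimum somewhere contribute to roots; other lines are dominated. Here the surviving (envelope) indices are i = 3, i = 2, i = 1, i = 0.
Intersections between consecutive envelope lines give the roots: for adjacent envelope indices i < j the intersection is x = (a_i − a_j) / (j − i). Reading off the sorted break points: {1, 3, 7}.
Verification: at each break x_0, at least two indices attain the minimum of min_i(a_i + i · x_0).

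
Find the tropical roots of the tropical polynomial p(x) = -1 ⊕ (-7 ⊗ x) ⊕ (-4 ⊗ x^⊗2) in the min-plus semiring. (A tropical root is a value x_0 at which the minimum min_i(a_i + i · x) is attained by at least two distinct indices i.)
Roots: {-3, 6}

Each tropical root is a break point of the lower envelope of the lines y = a_i + i · x (there are 3 lines, with slopes 0, 1, ..., 2). Only the lines that attain the minimum somewhere contribute to roots; other lines are dominated. Here the surviving (envelope) indices are i = 2, i = 1, i = 0.
Intersections between consecutive envelope lines give the roots: for adjacent envelope indices i < j the intersection is x = (a_i − a_j) / (j − i). Reading off the sorted break points: {-3, 6}.
Verification: at each break x_0, at least two indices attain the minimum of min_i(a_i + i · x_0).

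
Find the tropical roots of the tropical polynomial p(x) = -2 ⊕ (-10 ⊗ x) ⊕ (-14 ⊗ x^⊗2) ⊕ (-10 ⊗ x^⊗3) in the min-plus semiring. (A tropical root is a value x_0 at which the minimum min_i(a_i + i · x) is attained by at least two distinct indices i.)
Roots: {-4, 4, 8}

Each tropical root is a break point of the lower envelope of the lines y = a_i + i · x (there are 4 lines, with slopes 0, 1, ..., 3). Only the lines that attain the minimum somewhere contribute to roots; other lines are dominated. Here the surviving (envelope) indices are i = 3, i = 2, i = 1, i = 0.
Intersections between consecutive envelope lines give the roots: for adjacent envelope indices i < j the intersection is x = (a_i − a_j) / (j − i). Reading off the sorted break points: {-4, 4, 8}.
Verification: at each break x_0, at least two indices attain the minimum of min_i(a_i + i · x_0).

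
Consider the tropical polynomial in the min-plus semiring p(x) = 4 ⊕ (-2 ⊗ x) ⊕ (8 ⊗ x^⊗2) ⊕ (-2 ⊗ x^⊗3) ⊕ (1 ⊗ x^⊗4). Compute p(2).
p(2) = 0

A tropical monomial a ⊗ x^⊗i evaluates to a + i · x. Evaluating each term at x = 2:
  Term 0 contributes 4 + 0 · 2 = 4
  Term 1 contributes -2 + 1 · 2 = 0
  Term 2 contributes 8 + 2 · 2 = 12
  Term 3 contributes -2 + 3 · 2 = 4
  Term 4 contributes 1 + 4 · 2 = 9
p(2) = ⊕ of these = min[4, 0, 12, 4, 9] = 0.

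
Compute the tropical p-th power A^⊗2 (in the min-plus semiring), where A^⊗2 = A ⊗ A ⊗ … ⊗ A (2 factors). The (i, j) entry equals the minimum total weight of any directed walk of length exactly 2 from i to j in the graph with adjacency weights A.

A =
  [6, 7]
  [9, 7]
A^⊗2 =
  [12, 13]
  [15, 14]

Each entry (A^⊗2)_ij equals the minimum over all length-2 walks i = v_0 → v_1 → … → v_2 = j of Σ_t A[v_t][v_{t+1}]. For example, for (i, j) = (0, 1) we minimise over 2 possible intermediate vertex sequences; the minimum is 13, attained along the walk 0 → 0 → 1.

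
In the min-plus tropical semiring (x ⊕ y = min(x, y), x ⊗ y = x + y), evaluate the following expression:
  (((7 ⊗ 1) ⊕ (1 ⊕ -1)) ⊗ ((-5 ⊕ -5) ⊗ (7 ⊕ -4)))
(((7 ⊗ 1) ⊕ (1 ⊕ -1)) ⊗ ((-5 ⊕ -5) ⊗ (7 ⊕ -4))) = -10

Expand innermost to outermost. Recall ⊕ takes the minimum of its arguments and ⊗ takes their sum. Working out the expression (((7 ⊗ 1) ⊕ (1 ⊕ -1)) ⊗ ((-5 ⊕ -5) ⊗ (7 ⊕ -4))) gives -10.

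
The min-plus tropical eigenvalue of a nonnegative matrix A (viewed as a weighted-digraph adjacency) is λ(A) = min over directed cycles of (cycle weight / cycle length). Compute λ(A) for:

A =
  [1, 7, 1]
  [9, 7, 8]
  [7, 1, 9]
λ(A) = 1

Enumerate directed cycles and compute their means (weight / length). Sample:
  cycle 0 → 0: weight = 1, length = 1, mean = 1/1 ≈ 1.000
  cycle 1 → 1: weight = 7, length = 1, mean = 7/1 ≈ 7.000
  cycle 2 → 2: weight = 9, length = 1, mean = 9/1 ≈ 9.000
  cycle 0 → 1 → 0: weight = 16, length = 2, mean = 16/2 ≈ 8.000
  cycle 0 → 2 → 0: weight = 8, length = 2, mean = 8/2 ≈ 4.000
  cycle 1 → 0 → 1: weight = 16, length = 2, mean = 16/2 ≈ 8.000
Minimum mean = 1.000, attained e.g. along the cycle 0 → 0 with weight 1 and length 1. So λ(A) = 1/1 = 1.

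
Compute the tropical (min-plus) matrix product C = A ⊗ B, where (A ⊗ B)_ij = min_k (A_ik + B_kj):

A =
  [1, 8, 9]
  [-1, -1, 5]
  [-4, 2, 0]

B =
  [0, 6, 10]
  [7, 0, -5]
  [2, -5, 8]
A ⊗ B =
  [1, 4, 3]
  [-1, -1, -6]
  [-4, -5, -3]

Apply the min-plus product entry-by-entry:
  C[0][0] = min over k of (A[0][0] + B[0][0] = 1 + 0 = 1, A[0][1] + B[1][0] = 8 + 7 = 15, A[0][2] + B[2][0] = 9 + 2 = 11) = 1 (attained at k = 0)
  C[0][1] = min over k of (A[0][0] + B[0][1] = 1 + 6 = 7, A[0][1] + B[1][1] = 8 + 0 = 8, A[0][2] + B[2][1] = 9 + -5 = 4) = 4 (attained at k = 2)
  C[0][2] = min over k of (A[0][0] + B[0][2] = 1 + 10 = 11, A[0][1] + B[1][2] = 8 + -5 = 3, A[0][2] + B[2][2] = 9 + 8 = 17) = 3 (attained at k = 1)
  C[1][0] = min over k of (A[1][0] + B[0][0] = -1 + 0 = -1, A[1][1] + B[1][0] = -1 + 7 = 6, A[1][2] + B[2][0] = 5 + 2 = 7) = -1 (attained at k = 0)
  C[1][1] = min over k of (A[1][0] + B[0][1] = -1 + 6 = 5, A[1][1] + B[1][1] = -1 + 0 = -1, A[1][2] + B[2][1] = 5 + -5 = 0) = -1 (attained at k = 1)
  C[1][2] = min over k of (A[1][0] + B[0][2] = -1 + 10 = 9, A[1][1] + B[1][2] = -1 + -5 = -6, A[1][2] + B[2][2] = 5 + 8 = 13) = -6 (attained at k = 1)
  C[2][0] = min over k of (A[2][0] + B[0][0] = -4 + 0 = -4, A[2][1] + B[1][0] = 2 + 7 = 9, A[2][2] + B[2][0] = 0 + 2 = 2) = -4 (attained at k = 0)
  C[2][1] = min over k of (A[2][0] + B[0][1] = -4 + 6 = 2, A[2][1] + B[1][1] = 2 + 0 = 2, A[2][2] + B[2][1] = 0 + -5 = -5) = -5 (attained at k = 2)
  C[2][2] = min over k of (A[2][0] + B[0][2] = -4 + 10 = 6, A[2][1] + B[1][2] = 2 + -5 = -3, A[2][2] + B[2][2] = 0 + 8 = 8) = -3 (attained at k = 1)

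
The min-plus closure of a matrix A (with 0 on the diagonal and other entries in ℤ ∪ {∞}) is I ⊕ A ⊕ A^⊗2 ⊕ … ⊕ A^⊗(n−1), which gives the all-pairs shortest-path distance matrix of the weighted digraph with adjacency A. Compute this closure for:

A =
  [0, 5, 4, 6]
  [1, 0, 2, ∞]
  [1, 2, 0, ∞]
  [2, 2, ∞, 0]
Closure =
  [0, 5, 4, 6]
  [1, 0, 2, 7]
  [1, 2, 0, 7]
  [2, 2, 4, 0]

This is the Floyd-Warshall all-pairs shortest-path computation. For each intermediate vertex k = 0, 1, …, 3, update dist[i][j] ← min(dist[i][j], dist[i][k] + dist[k][j]). The final matrix gives, for each (i, j), the minimum total weight of any directed path from i to j (possibly empty when i = j).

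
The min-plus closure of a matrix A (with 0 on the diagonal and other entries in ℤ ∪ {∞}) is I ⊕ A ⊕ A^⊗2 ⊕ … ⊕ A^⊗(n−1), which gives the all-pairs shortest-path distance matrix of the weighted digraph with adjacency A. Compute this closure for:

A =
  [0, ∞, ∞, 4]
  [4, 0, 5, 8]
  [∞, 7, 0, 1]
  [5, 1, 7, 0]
Closure =
  [0, 5, 10, 4]
  [4, 0, 5, 6]
  [6, 2, 0, 1]
  [5, 1, 6, 0]

This is the Floyd-Warshall all-pairs shortest-path computation. For each intermediate vertex k = 0, 1, …, 3, update dist[i][j] ← min(dist[i][j], dist[i][k] + dist[k][j]). The final matrix gives, for each (i, j), the minimum total weight of any directed path from i to j (possibly empty when i = j).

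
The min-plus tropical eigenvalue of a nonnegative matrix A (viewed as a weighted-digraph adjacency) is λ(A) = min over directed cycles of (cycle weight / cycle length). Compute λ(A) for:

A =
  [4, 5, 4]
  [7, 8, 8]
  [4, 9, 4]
λ(A) = 4

Enumerate directed cycles and compute their means (weight / length). Sample:
  cycle 0 → 0: weight = 4, length = 1, mean = 4/1 ≈ 4.000
  cycle 1 → 1: weight = 8, length = 1, mean = 8/1 ≈ 8.000
  cycle 2 → 2: weight = 4, length = 1, mean = 4/1 ≈ 4.000
  cycle 0 → 1 → 0: weight = 12, length = 2, mean = 12/2 ≈ 6.000
  cycle 0 → 2 → 0: weight = 8, length = 2, mean = 8/2 ≈ 4.000
  cycle 1 → 0 → 1: weight = 12, length = 2, mean = 12/2 ≈ 6.000
Minimum mean = 4.000, attained e.g. along the cycle 0 → 0 with weight 4 and length 1. So λ(A) = 4/1 = 4.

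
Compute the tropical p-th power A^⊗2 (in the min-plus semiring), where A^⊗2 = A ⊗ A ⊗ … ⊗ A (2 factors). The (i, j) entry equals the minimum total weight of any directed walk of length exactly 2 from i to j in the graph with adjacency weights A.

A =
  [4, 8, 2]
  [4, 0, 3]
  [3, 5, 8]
A^⊗2 =
  [5, 7, 6]
  [4, 0, 3]
  [7, 5, 5]

Each entry (A^⊗2)_ij equals the minimum over all length-2 walks i = v_0 → v_1 → … → v_2 = j of Σ_t A[v_t][v_{t+1}]. For example, for (i, j) = (0, 2) we minimise over 3 possible intermediate vertex sequences; the minimum is 6, attained along the walk 0 → 0 → 2.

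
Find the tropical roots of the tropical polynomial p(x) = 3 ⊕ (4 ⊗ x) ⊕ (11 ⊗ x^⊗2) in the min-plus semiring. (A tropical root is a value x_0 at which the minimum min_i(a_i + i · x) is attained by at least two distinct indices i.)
Roots: {-7, -1}

Each tropical root is a break point of the lower envelope of the lines y = a_i + i · x (there are 3 lines, with slopes 0, 1, ..., 2). Only the lines that attain the minimum somewhere contribute to roots; other lines are dominated. Here the surviving (envelope) indices are i = 2, i = 1, i = 0.
Intersections between consecutive envelope lines give the roots: for adjacent envelope indices i < j the intersection is x = (a_i − a_j) / (j − i). Reading off the sorted break points: {-7, -1}.
Verification: at each break x_0, at least two indices attain the minimum of min_i(a_i + i · x_0).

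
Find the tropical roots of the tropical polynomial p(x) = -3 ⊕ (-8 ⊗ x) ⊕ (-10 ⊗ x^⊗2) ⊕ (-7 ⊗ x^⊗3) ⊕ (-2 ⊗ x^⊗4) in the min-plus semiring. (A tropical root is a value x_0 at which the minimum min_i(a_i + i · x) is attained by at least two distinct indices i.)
Roots: {-5, -3, 2, 5}

Each tropical root is a break point of the lower envelope of the lines y = a_i + i · x (there are 5 lines, with slopes 0, 1, ..., 4). Only the lines that attain the minimum somewhere contribute to roots; other lines are dominated. Here the surviving (envelope) indices are i = 4, i = 3, i = 2, i = 1, i = 0.
Intersections between consecutive envelope lines give the roots: for adjacent envelope indices i < j the intersection is x = (a_i − a_j) / (j − i). Reading off the sorted break points: {-5, -3, 2, 5}.
Verification: at each break x_0, at least two indices attain the minimum of min_i(a_i + i · x_0).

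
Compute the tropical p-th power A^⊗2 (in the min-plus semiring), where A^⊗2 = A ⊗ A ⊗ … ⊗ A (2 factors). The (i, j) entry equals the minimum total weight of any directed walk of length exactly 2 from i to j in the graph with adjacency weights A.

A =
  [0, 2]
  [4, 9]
A^⊗2 =
  [0, 2]
  [4, 6]

Each entry (A^⊗2)_ij equals the minimum over all length-2 walks i = v_0 → v_1 → … → v_2 = j of Σ_t A[v_t][v_{t+1}]. For example, for (i, j) = (0, 1) we minimise over 2 possible intermediate vertex sequences; the minimum is 2, attained along the walk 0 → 0 → 1.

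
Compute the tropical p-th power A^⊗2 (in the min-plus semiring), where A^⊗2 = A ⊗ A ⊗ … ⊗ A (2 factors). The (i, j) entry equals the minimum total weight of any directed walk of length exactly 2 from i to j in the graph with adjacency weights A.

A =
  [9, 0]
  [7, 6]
A^⊗2 =
  [7, 6]
  [13, 7]

Each entry (A^⊗2)_ij equals the minimum over all length-2 walks i = v_0 → v_1 → … → v_2 = j of Σ_t A[v_t][v_{t+1}]. For example, for (i, j) = (0, 1) we minimise over 2 possible intermediate vertex sequences; the minimum is 6, attained along the walk 0 → 1 → 1.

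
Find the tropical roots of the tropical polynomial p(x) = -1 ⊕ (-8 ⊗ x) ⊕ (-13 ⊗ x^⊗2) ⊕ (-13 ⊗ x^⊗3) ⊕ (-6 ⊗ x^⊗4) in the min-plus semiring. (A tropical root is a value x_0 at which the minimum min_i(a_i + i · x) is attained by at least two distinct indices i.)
Roots: {-7, 0, 5, 7}

Each tropical root is a break point of the lower envelope of the lines y = a_i + i · x (there are 5 lines, with slopes 0, 1, ..., 4). Only the lines that attain the minimum somewhere contribute to roots; other lines are dominated. Here the surviving (envelope) indices are i = 4, i = 3, i = 2, i = 1, i = 0.
Intersections between consecutive envelope lines give the roots: for adjacent envelope indices i < j the intersection is x = (a_i − a_j) / (j − i). Reading off the sorted break points: {-7, 0, 5, 7}.
Verification: at each break x_0, at least two indices attain the minimum of min_i(a_i + i · x_0).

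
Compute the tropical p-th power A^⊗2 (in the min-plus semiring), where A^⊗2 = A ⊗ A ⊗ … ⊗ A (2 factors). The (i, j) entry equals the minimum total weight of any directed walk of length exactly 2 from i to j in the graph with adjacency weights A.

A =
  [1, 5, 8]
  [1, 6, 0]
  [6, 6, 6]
A^⊗2 =
  [2, 6, 5]
  [2, 6, 6]
  [7, 11, 6]

Each entry (A^⊗2)_ij equals the minimum over all length-2 walks i = v_0 → v_1 → … → v_2 = j of Σ_t A[v_t][v_{t+1}]. For example, for (i, j) = (0, 2) we minimise over 3 possible intermediate vertex sequences; the minimum is 5, attained along the walk 0 → 1 → 2.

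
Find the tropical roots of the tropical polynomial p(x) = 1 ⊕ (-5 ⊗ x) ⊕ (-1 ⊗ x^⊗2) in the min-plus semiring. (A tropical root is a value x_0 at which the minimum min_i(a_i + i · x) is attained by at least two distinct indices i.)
Roots: {-4, 6}

Each tropical root is a break point of the lower envelope of the lines y = a_i + i · x (there are 3 lines, with slopes 0, 1, ..., 2). Only the lines that attain the minimum somewhere contribute to roots; other lines are dominated. Here the surviving (envelope) indices are i = 2, i = 1, i = 0.
Intersections between consecutive envelope lines give the roots: for adjacent envelope indices i < j the intersection is x = (a_i − a_j) / (j − i). Reading off the sorted break points: {-4, 6}.
Verification: at each break x_0, at least two indices attain the minimum of min_i(a_i + i · x_0).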